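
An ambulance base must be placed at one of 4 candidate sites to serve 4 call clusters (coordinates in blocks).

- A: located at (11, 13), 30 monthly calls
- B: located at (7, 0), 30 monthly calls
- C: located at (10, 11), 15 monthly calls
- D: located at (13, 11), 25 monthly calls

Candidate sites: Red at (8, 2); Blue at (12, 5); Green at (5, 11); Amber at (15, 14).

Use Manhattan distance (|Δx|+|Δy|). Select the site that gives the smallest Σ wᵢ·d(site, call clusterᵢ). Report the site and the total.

Total weighted distance at each candidate:
  Red (8, 2): total = 1025
  Blue (12, 5): total = 865
  Green (5, 11): total = 905
  Amber (15, 14): total = 1055
Minimum is at Blue with total 865 blocks.

Blue, total 865 blocks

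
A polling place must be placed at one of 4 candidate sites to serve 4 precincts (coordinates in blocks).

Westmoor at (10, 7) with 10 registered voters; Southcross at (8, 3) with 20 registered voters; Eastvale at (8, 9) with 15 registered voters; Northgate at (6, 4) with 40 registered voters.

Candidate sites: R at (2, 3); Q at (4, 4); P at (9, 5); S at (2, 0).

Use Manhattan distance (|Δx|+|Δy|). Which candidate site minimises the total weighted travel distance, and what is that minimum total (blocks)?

Total weighted distance at each candidate:
  R (2, 3): total = 620
  Q (4, 4): total = 405
  P (9, 5): total = 325
  S (2, 0): total = 875
Minimum is at P with total 325 blocks.

P, total 325 blocks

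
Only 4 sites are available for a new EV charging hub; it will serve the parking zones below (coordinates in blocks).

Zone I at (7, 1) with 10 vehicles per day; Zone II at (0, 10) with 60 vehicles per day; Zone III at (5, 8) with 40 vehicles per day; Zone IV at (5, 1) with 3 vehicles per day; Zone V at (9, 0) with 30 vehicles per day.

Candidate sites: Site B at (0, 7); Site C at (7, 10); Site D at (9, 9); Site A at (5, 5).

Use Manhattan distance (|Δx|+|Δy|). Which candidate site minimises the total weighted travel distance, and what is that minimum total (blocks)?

Total weighted distance at each candidate:
  Site B (0, 7): total = 1063
  Site C (7, 10): total = 1063
  Site D (9, 9): total = 1206
  Site A (5, 5): total = 1062
Minimum is at Site A with total 1062 blocks.

Site A, total 1062 blocks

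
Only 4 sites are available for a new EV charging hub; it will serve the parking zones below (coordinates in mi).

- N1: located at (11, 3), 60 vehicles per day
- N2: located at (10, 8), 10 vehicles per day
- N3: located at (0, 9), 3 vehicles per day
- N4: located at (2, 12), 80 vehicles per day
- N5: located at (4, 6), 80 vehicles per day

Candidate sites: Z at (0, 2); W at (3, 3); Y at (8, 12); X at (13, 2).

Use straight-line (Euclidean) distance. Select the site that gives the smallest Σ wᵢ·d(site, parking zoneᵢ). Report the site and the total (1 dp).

W, total 1563.6 mi

Total weighted distance at each candidate:
  Z (0, 2): total = 2068.7
  W (3, 3): total = 1563.6
  Y (8, 12): total = 1696.5
  X (13, 2): total = 2222.7
Minimum is at W with total 1563.6 mi.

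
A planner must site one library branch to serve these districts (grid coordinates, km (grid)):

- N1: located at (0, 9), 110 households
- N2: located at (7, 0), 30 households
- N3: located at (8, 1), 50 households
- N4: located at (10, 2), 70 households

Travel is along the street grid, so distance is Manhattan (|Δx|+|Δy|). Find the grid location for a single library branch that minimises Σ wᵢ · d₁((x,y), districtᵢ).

Manhattan distance separates: Σwᵢ(|x−xᵢ|+|y−yᵢ|) = Σwᵢ|x−xᵢ| + Σwᵢ|y−yᵢ|, so x and y are optimised independently as 1-D weighted medians.
Total weight W = 260; half = 130.
x-coordinate, sorted with cumulative weight:
  x=0 (N1, w=110) cum 110
  x=7 (N2, w=30) cum 140  ← median
  x=8 (N3, w=50) cum 190
  x=10 (N4, w=70) cum 260
⇒ x* = 7
y-coordinate, sorted with cumulative weight:
  y=0 (N2, w=30) cum 30
  y=1 (N3, w=50) cum 80
  y=2 (N4, w=70) cum 150  ← median
  y=9 (N1, w=110) cum 260
⇒ y* = 2

(7, 2)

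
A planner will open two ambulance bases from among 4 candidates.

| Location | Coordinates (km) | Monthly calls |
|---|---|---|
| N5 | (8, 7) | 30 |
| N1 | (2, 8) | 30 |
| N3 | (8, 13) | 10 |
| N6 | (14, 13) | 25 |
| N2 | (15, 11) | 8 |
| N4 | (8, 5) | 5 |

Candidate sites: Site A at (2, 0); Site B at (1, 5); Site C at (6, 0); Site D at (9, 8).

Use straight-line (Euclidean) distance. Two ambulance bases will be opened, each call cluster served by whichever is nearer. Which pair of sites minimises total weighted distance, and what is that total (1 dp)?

Evaluate every pair (each demand assigned to the nearer of the two):
  {Site B, Site D}: total = 434.5
  {Site A, Site D}: total = 549.7
  {Site C, Site D}: total = 549.7
  {Site B, Site C}: total = 941.8
  {Site A, Site B}: total = 958.0
  {Site A, Site C}: total = 1112.2
Best pair: {Site B, Site D} with total 434.5.

{Site B, Site D}, total 434.5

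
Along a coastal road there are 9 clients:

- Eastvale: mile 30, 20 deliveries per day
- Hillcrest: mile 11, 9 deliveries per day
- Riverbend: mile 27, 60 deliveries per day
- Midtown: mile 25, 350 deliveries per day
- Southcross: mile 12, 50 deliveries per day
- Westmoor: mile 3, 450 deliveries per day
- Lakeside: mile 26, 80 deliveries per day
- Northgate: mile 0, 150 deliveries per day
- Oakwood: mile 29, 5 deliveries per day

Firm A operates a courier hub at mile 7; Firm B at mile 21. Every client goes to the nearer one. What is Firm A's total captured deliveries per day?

659

The indifferent point is the midpoint (7+21)/2 = 14; clients left of it (closer to Firm A at 7) go to Firm A, those right go to Firm B.
  Northgate at 0 (w=150) → Firm A
  Westmoor at 3 (w=450) → Firm A
  Hillcrest at 11 (w=9) → Firm A
  Southcross at 12 (w=50) → Firm A
  Midtown at 25 (w=350) → Firm B
  Lakeside at 26 (w=80) → Firm B
  Riverbend at 27 (w=60) → Firm B
  Oakwood at 29 (w=5) → Firm B
  Eastvale at 30 (w=20) → Firm B
Firm A captures 659; Firm B captures 515.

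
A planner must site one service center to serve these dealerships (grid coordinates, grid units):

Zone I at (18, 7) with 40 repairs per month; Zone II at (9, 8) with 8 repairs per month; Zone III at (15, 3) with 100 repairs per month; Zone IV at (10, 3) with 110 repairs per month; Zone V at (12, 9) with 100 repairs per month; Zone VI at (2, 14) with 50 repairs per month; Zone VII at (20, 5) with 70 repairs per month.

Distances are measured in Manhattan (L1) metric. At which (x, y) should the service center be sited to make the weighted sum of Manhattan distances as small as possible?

(12, 5)

Manhattan distance separates: Σwᵢ(|x−xᵢ|+|y−yᵢ|) = Σwᵢ|x−xᵢ| + Σwᵢ|y−yᵢ|, so x and y are optimised independently as 1-D weighted medians.
Total weight W = 478; half = 239.
x-coordinate, sorted with cumulative weight:
  x=2 (Zone VI, w=50) cum 50
  x=9 (Zone II, w=8) cum 58
  x=10 (Zone IV, w=110) cum 168
  x=12 (Zone V, w=100) cum 268  ← median
  x=15 (Zone III, w=100) cum 368
  x=18 (Zone I, w=40) cum 408
  x=20 (Zone VII, w=70) cum 478
⇒ x* = 12
y-coordinate, sorted with cumulative weight:
  y=3 (Zone III, w=100) cum 100
  y=3 (Zone IV, w=110) cum 210
  y=5 (Zone VII, w=70) cum 280  ← median
  y=7 (Zone I, w=40) cum 320
  y=8 (Zone II, w=8) cum 328
  y=9 (Zone V, w=100) cum 428
  y=14 (Zone VI, w=50) cum 478
⇒ y* = 5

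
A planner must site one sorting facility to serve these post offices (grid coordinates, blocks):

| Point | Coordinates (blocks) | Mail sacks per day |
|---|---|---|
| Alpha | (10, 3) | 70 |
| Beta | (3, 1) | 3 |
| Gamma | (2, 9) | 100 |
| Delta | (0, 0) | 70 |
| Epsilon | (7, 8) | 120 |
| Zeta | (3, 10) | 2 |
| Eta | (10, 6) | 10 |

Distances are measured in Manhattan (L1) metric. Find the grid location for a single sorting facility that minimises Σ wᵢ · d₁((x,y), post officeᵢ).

(7, 8)

Manhattan distance separates: Σwᵢ(|x−xᵢ|+|y−yᵢ|) = Σwᵢ|x−xᵢ| + Σwᵢ|y−yᵢ|, so x and y are optimised independently as 1-D weighted medians.
Total weight W = 375; half = 187.5.
x-coordinate, sorted with cumulative weight:
  x=0 (Delta, w=70) cum 70
  x=2 (Gamma, w=100) cum 170
  x=3 (Beta, w=3) cum 173
  x=3 (Zeta, w=2) cum 175
  x=7 (Epsilon, w=120) cum 295  ← median
  x=10 (Alpha, w=70) cum 365
  x=10 (Eta, w=10) cum 375
⇒ x* = 7
y-coordinate, sorted with cumulative weight:
  y=0 (Delta, w=70) cum 70
  y=1 (Beta, w=3) cum 73
  y=3 (Alpha, w=70) cum 143
  y=6 (Eta, w=10) cum 153
  y=8 (Epsilon, w=120) cum 273  ← median
  y=9 (Gamma, w=100) cum 373
  y=10 (Zeta, w=2) cum 375
⇒ y* = 8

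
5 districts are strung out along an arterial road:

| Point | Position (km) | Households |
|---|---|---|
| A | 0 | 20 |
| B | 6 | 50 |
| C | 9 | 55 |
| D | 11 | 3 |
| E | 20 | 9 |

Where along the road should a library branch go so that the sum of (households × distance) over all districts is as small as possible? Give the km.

For a sum of weighted absolute distances on a line, the optimum is the weighted median (not the mean). Total weight W = 137; half-weight = 68.5.
Sort by position and accumulate weight:
  km 0 (A, w=20) → cum 20
  km 6 (B, w=50) → cum 70  ≥ 68.5 → median here
  km 9 (C, w=55) → cum 125
  km 11 (D, w=3) → cum 128
  km 20 (E, w=9) → cum 137
Optimal location: km 6.

x = 6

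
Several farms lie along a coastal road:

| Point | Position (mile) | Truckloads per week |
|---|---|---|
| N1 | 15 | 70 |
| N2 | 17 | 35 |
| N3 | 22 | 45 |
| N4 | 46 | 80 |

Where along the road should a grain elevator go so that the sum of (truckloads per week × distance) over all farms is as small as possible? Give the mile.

x = 22

For a sum of weighted absolute distances on a line, the optimum is the weighted median (not the mean). Total weight W = 230; half-weight = 115.
Sort by position and accumulate weight:
  mile 15 (N1, w=70) → cum 70
  mile 17 (N2, w=35) → cum 105
  mile 22 (N3, w=45) → cum 150  ≥ 115 → median here
  mile 46 (N4, w=80) → cum 230
Optimal location: mile 22.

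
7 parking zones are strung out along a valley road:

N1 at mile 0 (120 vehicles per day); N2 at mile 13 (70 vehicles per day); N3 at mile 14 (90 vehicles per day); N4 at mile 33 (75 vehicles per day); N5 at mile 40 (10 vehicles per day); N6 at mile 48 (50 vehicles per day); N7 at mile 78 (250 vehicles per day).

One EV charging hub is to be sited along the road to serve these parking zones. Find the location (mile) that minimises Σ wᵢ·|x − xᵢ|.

For a sum of weighted absolute distances on a line, the optimum is the weighted median (not the mean). Total weight W = 665; half-weight = 332.5.
Sort by position and accumulate weight:
  mile 0 (N1, w=120) → cum 120
  mile 13 (N2, w=70) → cum 190
  mile 14 (N3, w=90) → cum 280
  mile 33 (N4, w=75) → cum 355  ≥ 332.5 → median here
  mile 40 (N5, w=10) → cum 365
  mile 48 (N6, w=50) → cum 415
  mile 78 (N7, w=250) → cum 665
Optimal location: mile 33.

x = 33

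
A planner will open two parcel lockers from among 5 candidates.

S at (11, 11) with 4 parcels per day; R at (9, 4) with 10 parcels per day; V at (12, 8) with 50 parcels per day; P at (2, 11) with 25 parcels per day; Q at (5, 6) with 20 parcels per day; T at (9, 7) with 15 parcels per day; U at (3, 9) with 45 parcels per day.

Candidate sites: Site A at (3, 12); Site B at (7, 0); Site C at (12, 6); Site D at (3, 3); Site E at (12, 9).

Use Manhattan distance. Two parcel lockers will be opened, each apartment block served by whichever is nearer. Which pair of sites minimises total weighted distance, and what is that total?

{Site A, Site C}, total 559

Evaluate every pair (each demand assigned to the nearer of the two):
  {Site A, Site C}: total = 559
  {Site A, Site E}: total = 562
  {Site D, Site E}: total = 802
  {Site C, Site D}: total = 829
  {Site C, Site E}: total = 1017
  {Site B, Site E}: total = 1062
  {Site A, Site D}: total = 1191
  {Site A, Site B}: total = 1226
  {Site B, Site C}: total = 1289
  {Site B, Site D}: total = 1500
Best pair: {Site A, Site C} with total 559.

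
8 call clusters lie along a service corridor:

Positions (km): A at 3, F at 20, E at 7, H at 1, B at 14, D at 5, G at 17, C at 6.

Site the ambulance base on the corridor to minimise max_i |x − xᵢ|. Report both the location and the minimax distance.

location 10.5, max distance 9.5

The 1-center on a line is the midpoint of the two extreme points: leftmost at 1, rightmost at 20.
Optimal location = (1 + 20)/2 = 10.5; maximum distance = (20 − 1)/2 = 9.5.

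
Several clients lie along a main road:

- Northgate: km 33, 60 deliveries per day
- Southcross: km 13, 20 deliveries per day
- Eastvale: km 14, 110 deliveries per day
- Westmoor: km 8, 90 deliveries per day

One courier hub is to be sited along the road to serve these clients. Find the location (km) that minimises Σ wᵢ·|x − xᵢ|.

x = 14

For a sum of weighted absolute distances on a line, the optimum is the weighted median (not the mean). Total weight W = 280; half-weight = 140.
Sort by position and accumulate weight:
  km 8 (Westmoor, w=90) → cum 90
  km 13 (Southcross, w=20) → cum 110
  km 14 (Eastvale, w=110) → cum 220  ≥ 140 → median here
  km 33 (Northgate, w=60) → cum 280
Optimal location: km 14.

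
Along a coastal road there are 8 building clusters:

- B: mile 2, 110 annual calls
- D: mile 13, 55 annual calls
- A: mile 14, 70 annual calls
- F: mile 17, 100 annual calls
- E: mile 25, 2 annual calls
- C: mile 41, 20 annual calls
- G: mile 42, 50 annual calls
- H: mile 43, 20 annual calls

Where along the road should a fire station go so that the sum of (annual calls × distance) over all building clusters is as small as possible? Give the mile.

For a sum of weighted absolute distances on a line, the optimum is the weighted median (not the mean). Total weight W = 427; half-weight = 213.5.
Sort by position and accumulate weight:
  mile 2 (B, w=110) → cum 110
  mile 13 (D, w=55) → cum 165
  mile 14 (A, w=70) → cum 235  ≥ 213.5 → median here
  mile 17 (F, w=100) → cum 335
  mile 25 (E, w=2) → cum 337
  mile 41 (C, w=20) → cum 357
  mile 42 (G, w=50) → cum 407
  mile 43 (H, w=20) → cum 427
Optimal location: mile 14.

x = 14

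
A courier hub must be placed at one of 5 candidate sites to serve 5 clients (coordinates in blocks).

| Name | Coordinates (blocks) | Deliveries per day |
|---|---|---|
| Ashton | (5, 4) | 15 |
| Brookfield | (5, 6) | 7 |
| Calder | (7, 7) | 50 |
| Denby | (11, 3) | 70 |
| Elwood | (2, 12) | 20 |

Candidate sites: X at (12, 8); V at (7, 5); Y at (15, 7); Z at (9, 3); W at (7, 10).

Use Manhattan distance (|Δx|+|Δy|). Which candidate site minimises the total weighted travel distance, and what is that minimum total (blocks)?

Total weighted distance at each candidate:
  X (12, 8): total = 1228
  V (7, 5): total = 826
  Y (15, 7): total = 1592
  Z (9, 3): total = 884
  W (7, 10): total = 1222
Minimum is at V with total 826 blocks.

V, total 826 blocks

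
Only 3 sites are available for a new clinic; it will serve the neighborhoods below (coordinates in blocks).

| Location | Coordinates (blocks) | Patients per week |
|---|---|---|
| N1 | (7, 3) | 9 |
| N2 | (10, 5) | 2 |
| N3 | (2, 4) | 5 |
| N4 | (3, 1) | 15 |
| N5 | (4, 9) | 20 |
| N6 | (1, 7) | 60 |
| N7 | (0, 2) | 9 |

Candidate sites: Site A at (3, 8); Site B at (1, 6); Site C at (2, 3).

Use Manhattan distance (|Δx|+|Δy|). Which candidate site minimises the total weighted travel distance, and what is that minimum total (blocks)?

Site B, total 446 blocks

Total weighted distance at each candidate:
  Site A (3, 8): total = 532
  Site B (1, 6): total = 446
  Site C (2, 3): total = 602
Minimum is at Site B with total 446 blocks.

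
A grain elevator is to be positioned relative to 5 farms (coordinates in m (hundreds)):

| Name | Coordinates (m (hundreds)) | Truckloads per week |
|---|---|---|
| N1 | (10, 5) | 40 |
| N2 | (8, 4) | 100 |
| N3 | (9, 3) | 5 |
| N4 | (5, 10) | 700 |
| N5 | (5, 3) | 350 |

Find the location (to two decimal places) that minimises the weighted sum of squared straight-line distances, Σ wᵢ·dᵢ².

(5.44, 7.25)

The minimiser of Σwᵢ‖p−pᵢ‖² is the weighted centroid p* = (Σwᵢpᵢ)/(Σwᵢ).
Σwᵢ = 1195.
Σwᵢxᵢ = 40·10 + 100·8 + 5·9 + 700·5 + 350·5 = 6495.
Σwᵢyᵢ = 40·5 + 100·4 + 5·3 + 700·10 + 350·3 = 8665.
x* = 6495/1195 = 5.44, y* = 8665/1195 = 7.25.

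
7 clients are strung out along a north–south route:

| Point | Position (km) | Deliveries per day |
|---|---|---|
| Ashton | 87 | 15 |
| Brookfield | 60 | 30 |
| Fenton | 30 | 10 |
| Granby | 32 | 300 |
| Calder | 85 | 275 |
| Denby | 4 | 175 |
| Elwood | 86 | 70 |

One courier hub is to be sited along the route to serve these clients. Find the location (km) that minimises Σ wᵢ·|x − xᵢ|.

x = 32

For a sum of weighted absolute distances on a line, the optimum is the weighted median (not the mean). Total weight W = 875; half-weight = 437.5.
Sort by position and accumulate weight:
  km 4 (Denby, w=175) → cum 175
  km 30 (Fenton, w=10) → cum 185
  km 32 (Granby, w=300) → cum 485  ≥ 437.5 → median here
  km 60 (Brookfield, w=30) → cum 515
  km 85 (Calder, w=275) → cum 790
  km 86 (Elwood, w=70) → cum 860
  km 87 (Ashton, w=15) → cum 875
Optimal location: km 32.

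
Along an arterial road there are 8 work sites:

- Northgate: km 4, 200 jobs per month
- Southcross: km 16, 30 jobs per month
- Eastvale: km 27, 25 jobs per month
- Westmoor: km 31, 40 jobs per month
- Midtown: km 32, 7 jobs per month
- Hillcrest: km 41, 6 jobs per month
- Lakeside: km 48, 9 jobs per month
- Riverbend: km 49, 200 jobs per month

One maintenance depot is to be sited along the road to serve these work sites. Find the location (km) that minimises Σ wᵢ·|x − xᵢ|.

x = 31

For a sum of weighted absolute distances on a line, the optimum is the weighted median (not the mean). Total weight W = 517; half-weight = 258.5.
Sort by position and accumulate weight:
  km 4 (Northgate, w=200) → cum 200
  km 16 (Southcross, w=30) → cum 230
  km 27 (Eastvale, w=25) → cum 255
  km 31 (Westmoor, w=40) → cum 295  ≥ 258.5 → median here
  km 32 (Midtown, w=7) → cum 302
  km 41 (Hillcrest, w=6) → cum 308
  km 48 (Lakeside, w=9) → cum 317
  km 49 (Riverbend, w=200) → cum 517
Optimal location: km 31.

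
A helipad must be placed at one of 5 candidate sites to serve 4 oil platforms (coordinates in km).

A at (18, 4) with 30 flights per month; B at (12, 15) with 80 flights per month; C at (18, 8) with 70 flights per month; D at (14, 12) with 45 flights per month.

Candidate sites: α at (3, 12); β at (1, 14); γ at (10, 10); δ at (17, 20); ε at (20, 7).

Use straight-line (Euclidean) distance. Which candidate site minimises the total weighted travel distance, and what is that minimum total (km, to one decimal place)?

γ, total 1509.3 km

Total weighted distance at each candidate:
  α (3, 12): total = 2850.6
  β (1, 14): total = 3329.1
  γ (10, 10): total = 1509.3
  δ (17, 20): total = 2274.0
  ε (20, 7): total = 1521.2
Minimum is at γ with total 1509.3 km.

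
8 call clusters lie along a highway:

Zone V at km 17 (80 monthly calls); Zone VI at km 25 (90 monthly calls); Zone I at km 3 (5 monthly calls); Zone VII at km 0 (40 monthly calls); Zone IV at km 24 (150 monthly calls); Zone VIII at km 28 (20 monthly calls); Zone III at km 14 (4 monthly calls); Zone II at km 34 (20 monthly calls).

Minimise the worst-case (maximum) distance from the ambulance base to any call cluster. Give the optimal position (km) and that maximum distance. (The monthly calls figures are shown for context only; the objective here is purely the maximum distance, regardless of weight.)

location 17, max distance 17

The 1-center on a line is the midpoint of the two extreme points: leftmost at 0, rightmost at 34.
Optimal location = (0 + 34)/2 = 17; maximum distance = (34 − 0)/2 = 17.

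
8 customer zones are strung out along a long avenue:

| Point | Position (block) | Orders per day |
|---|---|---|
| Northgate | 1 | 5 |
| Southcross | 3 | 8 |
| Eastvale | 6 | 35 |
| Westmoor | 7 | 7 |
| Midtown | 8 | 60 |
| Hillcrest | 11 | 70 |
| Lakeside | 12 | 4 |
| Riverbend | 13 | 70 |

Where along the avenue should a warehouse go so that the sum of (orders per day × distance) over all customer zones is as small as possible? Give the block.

For a sum of weighted absolute distances on a line, the optimum is the weighted median (not the mean). Total weight W = 259; half-weight = 129.5.
Sort by position and accumulate weight:
  block 1 (Northgate, w=5) → cum 5
  block 3 (Southcross, w=8) → cum 13
  block 6 (Eastvale, w=35) → cum 48
  block 7 (Westmoor, w=7) → cum 55
  block 8 (Midtown, w=60) → cum 115
  block 11 (Hillcrest, w=70) → cum 185  ≥ 129.5 → median here
  block 12 (Lakeside, w=4) → cum 189
  block 13 (Riverbend, w=70) → cum 259
Optimal location: block 11.

x = 11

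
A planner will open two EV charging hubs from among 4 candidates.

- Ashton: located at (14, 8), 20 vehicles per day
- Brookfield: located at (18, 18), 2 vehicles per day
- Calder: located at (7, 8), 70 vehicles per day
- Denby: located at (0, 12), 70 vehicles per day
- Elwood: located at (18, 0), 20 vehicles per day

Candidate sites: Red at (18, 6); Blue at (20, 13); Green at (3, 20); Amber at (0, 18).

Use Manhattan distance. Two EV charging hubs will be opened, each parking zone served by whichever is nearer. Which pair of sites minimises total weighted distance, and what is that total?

Evaluate every pair (each demand assigned to the nearer of the two):
  {Red, Amber}: total = 1594
  {Red, Green}: total = 1944
  {Blue, Amber}: total = 2144
  {Blue, Green}: total = 2424
  {Red, Blue}: total = 2634
  {Green, Amber}: total = 2734
Best pair: {Red, Amber} with total 1594.

{Red, Amber}, total 1594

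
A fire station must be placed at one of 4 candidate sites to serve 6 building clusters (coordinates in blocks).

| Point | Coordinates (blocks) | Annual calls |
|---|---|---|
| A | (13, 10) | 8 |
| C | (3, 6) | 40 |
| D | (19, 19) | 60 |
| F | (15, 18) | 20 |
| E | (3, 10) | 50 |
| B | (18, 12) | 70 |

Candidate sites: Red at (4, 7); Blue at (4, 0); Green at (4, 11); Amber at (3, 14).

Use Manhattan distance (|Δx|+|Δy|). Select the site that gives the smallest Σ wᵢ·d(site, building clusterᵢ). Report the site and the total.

Green, total 3210 blocks

Total weighted distance at each candidate:
  Red (4, 7): total = 3766
  Blue (4, 0): total = 5422
  Green (4, 11): total = 3210
  Amber (3, 14): total = 3402
Minimum is at Green with total 3210 blocks.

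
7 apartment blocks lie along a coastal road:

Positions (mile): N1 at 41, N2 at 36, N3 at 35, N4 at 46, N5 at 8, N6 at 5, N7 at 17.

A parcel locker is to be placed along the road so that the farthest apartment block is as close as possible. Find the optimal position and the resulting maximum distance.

location 25.5, max distance 20.5

The 1-center on a line is the midpoint of the two extreme points: leftmost at 5, rightmost at 46.
Optimal location = (5 + 46)/2 = 25.5; maximum distance = (46 − 5)/2 = 20.5.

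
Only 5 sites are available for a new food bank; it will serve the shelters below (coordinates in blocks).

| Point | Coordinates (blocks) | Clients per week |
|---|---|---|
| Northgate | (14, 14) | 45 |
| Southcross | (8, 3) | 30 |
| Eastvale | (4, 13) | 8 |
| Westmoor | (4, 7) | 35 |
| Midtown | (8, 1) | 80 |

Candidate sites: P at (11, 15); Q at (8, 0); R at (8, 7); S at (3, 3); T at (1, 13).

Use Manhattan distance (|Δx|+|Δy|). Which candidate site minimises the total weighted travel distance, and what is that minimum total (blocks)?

Total weighted distance at each candidate:
  P (11, 15): total = 2587
  Q (8, 0): total = 1591
  R (8, 7): total = 1405
  S (3, 3): total = 1963
  T (1, 13): total = 2999
Minimum is at R with total 1405 blocks.

R, total 1405 blocks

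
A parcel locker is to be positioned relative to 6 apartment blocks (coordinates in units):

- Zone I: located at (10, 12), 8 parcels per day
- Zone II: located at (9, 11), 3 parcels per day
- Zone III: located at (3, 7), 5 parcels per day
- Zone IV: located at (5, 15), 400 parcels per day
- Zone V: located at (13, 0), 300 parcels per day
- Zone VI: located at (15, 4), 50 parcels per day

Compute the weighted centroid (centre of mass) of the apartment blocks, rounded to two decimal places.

The minimiser of Σwᵢ‖p−pᵢ‖² is the weighted centroid p* = (Σwᵢpᵢ)/(Σwᵢ).
Σwᵢ = 766.
Σwᵢxᵢ = 8·10 + 3·9 + 5·3 + 400·5 + 300·13 + 50·15 = 6772.
Σwᵢyᵢ = 8·12 + 3·11 + 5·7 + 400·15 + 300·0 + 50·4 = 6364.
x* = 6772/766 = 8.84, y* = 6364/766 = 8.31.

(8.84, 8.31)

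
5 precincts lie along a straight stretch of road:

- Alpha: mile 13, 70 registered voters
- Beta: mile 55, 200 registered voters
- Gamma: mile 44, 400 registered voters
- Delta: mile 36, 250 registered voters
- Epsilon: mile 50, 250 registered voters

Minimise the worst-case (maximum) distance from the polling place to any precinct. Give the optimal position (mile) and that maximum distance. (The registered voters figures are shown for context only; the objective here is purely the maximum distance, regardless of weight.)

location 34, max distance 21

The 1-center on a line is the midpoint of the two extreme points: leftmost at 13, rightmost at 55.
Optimal location = (13 + 55)/2 = 34; maximum distance = (55 − 13)/2 = 21.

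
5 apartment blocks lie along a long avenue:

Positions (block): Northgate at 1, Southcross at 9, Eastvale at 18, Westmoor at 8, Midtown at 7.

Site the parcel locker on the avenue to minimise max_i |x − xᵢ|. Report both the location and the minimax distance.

location 9.5, max distance 8.5

The 1-center on a line is the midpoint of the two extreme points: leftmost at 1, rightmost at 18.
Optimal location = (1 + 18)/2 = 9.5; maximum distance = (18 − 1)/2 = 8.5.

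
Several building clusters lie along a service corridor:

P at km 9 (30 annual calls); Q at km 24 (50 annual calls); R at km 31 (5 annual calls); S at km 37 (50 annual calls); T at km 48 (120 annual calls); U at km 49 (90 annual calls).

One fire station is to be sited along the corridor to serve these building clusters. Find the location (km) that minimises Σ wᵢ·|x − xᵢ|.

For a sum of weighted absolute distances on a line, the optimum is the weighted median (not the mean). Total weight W = 345; half-weight = 172.5.
Sort by position and accumulate weight:
  km 9 (P, w=30) → cum 30
  km 24 (Q, w=50) → cum 80
  km 31 (R, w=5) → cum 85
  km 37 (S, w=50) → cum 135
  km 48 (T, w=120) → cum 255  ≥ 172.5 → median here
  km 49 (U, w=90) → cum 345
Optimal location: km 48.

x = 48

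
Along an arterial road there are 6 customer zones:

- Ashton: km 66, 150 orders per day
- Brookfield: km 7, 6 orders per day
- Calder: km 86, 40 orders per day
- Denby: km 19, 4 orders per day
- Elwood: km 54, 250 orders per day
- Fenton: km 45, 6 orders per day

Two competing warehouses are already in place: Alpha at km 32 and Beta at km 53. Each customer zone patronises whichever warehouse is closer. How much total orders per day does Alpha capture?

The indifferent point is the midpoint (32+53)/2 = 42.5; customer zones left of it (closer to Alpha at 32) go to Alpha, those right go to Beta.
  Brookfield at 7 (w=6) → Alpha
  Denby at 19 (w=4) → Alpha
  Fenton at 45 (w=6) → Beta
  Elwood at 54 (w=250) → Beta
  Ashton at 66 (w=150) → Beta
  Calder at 86 (w=40) → Beta
Alpha captures 10; Beta captures 446.

10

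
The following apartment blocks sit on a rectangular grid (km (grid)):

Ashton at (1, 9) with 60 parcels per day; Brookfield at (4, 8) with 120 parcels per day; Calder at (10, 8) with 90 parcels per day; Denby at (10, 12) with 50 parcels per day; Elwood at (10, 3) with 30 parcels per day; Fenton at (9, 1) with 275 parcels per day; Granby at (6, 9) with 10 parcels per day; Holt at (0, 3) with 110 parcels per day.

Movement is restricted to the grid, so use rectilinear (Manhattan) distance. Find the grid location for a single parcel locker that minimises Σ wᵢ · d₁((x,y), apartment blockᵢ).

Manhattan distance separates: Σwᵢ(|x−xᵢ|+|y−yᵢ|) = Σwᵢ|x−xᵢ| + Σwᵢ|y−yᵢ|, so x and y are optimised independently as 1-D weighted medians.
Total weight W = 745; half = 372.5.
x-coordinate, sorted with cumulative weight:
  x=0 (Holt, w=110) cum 110
  x=1 (Ashton, w=60) cum 170
  x=4 (Brookfield, w=120) cum 290
  x=6 (Granby, w=10) cum 300
  x=9 (Fenton, w=275) cum 575  ← median
  x=10 (Calder, w=90) cum 665
  x=10 (Denby, w=50) cum 715
  x=10 (Elwood, w=30) cum 745
⇒ x* = 9
y-coordinate, sorted with cumulative weight:
  y=1 (Fenton, w=275) cum 275
  y=3 (Elwood, w=30) cum 305
  y=3 (Holt, w=110) cum 415  ← median
  y=8 (Brookfield, w=120) cum 535
  y=8 (Calder, w=90) cum 625
  y=9 (Ashton, w=60) cum 685
  y=9 (Granby, w=10) cum 695
  y=12 (Denby, w=50) cum 745
⇒ y* = 3

(9, 3)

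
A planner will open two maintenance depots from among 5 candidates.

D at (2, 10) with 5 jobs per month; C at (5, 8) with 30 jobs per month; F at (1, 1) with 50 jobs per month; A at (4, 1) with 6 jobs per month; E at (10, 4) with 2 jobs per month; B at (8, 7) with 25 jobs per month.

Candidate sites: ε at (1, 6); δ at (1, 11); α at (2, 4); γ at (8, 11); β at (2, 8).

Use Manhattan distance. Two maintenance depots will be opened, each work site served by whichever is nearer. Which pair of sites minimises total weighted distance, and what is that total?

Evaluate every pair (each demand assigned to the nearer of the two):
  {α, β}: total = 521
  {α, γ}: total = 556
  {ε, β}: total = 595
  {ε, γ}: total = 621
  {ε, α}: total = 651
  {γ, β}: total = 672
  {δ, α}: total = 691
  {ε, δ}: total = 710
  {δ, β}: total = 753
  {δ, γ}: total = 886
Best pair: {α, β} with total 521.

{α, β}, total 521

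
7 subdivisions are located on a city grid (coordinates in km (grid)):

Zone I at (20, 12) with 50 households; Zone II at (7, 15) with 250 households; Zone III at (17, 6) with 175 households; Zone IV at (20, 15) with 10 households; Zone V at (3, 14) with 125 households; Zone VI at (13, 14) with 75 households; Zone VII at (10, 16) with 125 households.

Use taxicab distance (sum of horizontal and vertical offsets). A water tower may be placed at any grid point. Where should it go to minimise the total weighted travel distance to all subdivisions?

Manhattan distance separates: Σwᵢ(|x−xᵢ|+|y−yᵢ|) = Σwᵢ|x−xᵢ| + Σwᵢ|y−yᵢ|, so x and y are optimised independently as 1-D weighted medians.
Total weight W = 810; half = 405.
x-coordinate, sorted with cumulative weight:
  x=3 (Zone V, w=125) cum 125
  x=7 (Zone II, w=250) cum 375
  x=10 (Zone VII, w=125) cum 500  ← median
  x=13 (Zone VI, w=75) cum 575
  x=17 (Zone III, w=175) cum 750
  x=20 (Zone I, w=50) cum 800
  x=20 (Zone IV, w=10) cum 810
⇒ x* = 10
y-coordinate, sorted with cumulative weight:
  y=6 (Zone III, w=175) cum 175
  y=12 (Zone I, w=50) cum 225
  y=14 (Zone V, w=125) cum 350
  y=14 (Zone VI, w=75) cum 425  ← median
  y=15 (Zone II, w=250) cum 675
  y=15 (Zone IV, w=10) cum 685
  y=16 (Zone VII, w=125) cum 810
⇒ y* = 14

(10, 14)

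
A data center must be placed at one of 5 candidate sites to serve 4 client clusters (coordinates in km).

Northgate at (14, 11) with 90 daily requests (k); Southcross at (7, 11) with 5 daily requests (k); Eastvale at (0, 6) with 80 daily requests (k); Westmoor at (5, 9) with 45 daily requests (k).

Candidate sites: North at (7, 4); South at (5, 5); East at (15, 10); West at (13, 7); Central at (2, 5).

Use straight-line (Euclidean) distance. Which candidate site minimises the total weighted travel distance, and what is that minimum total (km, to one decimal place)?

South, total 1593.0 km

Total weighted distance at each candidate:
  North (7, 4): total = 1750.7
  South (5, 5): total = 1593.0
  East (15, 10): total = 1861.8
  West (13, 7): total = 1821.3
  Central (2, 5): total = 1650.4
Minimum is at South with total 1593.0 km.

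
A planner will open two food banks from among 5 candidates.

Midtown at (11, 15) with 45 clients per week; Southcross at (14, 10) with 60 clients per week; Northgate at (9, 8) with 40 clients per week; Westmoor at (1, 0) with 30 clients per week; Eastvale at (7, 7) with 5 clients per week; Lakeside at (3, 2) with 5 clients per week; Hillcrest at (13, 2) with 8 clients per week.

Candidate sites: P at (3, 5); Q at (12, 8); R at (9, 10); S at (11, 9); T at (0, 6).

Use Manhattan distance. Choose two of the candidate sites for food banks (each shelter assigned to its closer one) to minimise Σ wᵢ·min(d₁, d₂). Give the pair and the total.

{P, S}, total 957

Evaluate every pair (each demand assigned to the nearer of the two):
  {P, S}: total = 957
  {S, T}: total = 977
  {P, Q}: total = 1031
  {P, R}: total = 1041
  {Q, T}: total = 1051
  {R, T}: total = 1061
  {R, S}: total = 1297
  {Q, R}: total = 1326
  {Q, S}: total = 1361
  {P, T}: total = 2489
Best pair: {P, S} with total 957.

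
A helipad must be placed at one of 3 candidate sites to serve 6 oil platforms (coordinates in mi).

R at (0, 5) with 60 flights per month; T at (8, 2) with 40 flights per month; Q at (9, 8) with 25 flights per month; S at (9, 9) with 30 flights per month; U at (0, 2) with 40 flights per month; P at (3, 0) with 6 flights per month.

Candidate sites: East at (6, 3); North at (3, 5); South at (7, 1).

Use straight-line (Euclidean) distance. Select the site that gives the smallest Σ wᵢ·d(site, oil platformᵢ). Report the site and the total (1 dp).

Total weighted distance at each candidate:
  East (6, 3): total = 1084.7
  North (3, 5): total = 997.0
  South (7, 1): total = 1277.3
Minimum is at North with total 997.0 mi.

North, total 997.0 mi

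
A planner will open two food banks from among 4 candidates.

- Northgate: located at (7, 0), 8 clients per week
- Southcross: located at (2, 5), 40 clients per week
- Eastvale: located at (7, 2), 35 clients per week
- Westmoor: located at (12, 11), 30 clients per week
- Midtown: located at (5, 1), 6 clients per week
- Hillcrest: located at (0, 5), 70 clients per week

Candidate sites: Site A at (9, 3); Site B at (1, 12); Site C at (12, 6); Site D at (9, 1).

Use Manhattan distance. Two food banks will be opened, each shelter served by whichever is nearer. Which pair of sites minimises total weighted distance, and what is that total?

Evaluate every pair (each demand assigned to the nearer of the two):
  {Site A, Site B}: total = 1391
  {Site B, Site D}: total = 1393
  {Site A, Site C}: total = 1461
  {Site B, Site C}: total = 1505
  {Site A, Site D}: total = 1613
  {Site C, Site D}: total = 1653
Best pair: {Site A, Site B} with total 1391.

{Site A, Site B}, total 1391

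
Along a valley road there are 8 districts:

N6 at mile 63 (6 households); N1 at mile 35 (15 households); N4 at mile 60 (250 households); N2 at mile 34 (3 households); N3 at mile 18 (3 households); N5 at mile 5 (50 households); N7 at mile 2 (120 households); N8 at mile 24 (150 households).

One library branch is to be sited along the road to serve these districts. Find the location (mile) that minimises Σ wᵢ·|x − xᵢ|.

x = 24

For a sum of weighted absolute distances on a line, the optimum is the weighted median (not the mean). Total weight W = 597; half-weight = 298.5.
Sort by position and accumulate weight:
  mile 2 (N7, w=120) → cum 120
  mile 5 (N5, w=50) → cum 170
  mile 18 (N3, w=3) → cum 173
  mile 24 (N8, w=150) → cum 323  ≥ 298.5 → median here
  mile 34 (N2, w=3) → cum 326
  mile 35 (N1, w=15) → cum 341
  mile 60 (N4, w=250) → cum 591
  mile 63 (N6, w=6) → cum 597
Optimal location: mile 24.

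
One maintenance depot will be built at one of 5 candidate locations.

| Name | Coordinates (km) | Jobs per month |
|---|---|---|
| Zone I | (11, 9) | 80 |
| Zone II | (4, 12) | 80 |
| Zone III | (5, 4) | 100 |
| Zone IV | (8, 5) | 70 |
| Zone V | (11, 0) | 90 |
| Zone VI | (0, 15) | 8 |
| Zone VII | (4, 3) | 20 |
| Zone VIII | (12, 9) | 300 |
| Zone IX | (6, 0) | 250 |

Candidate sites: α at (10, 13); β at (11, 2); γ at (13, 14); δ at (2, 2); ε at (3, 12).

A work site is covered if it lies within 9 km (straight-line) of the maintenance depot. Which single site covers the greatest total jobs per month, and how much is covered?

Coverage radius r = 9 km; a point is covered iff (Δx)²+(Δy)² ≤ 9² = 81.
  α (10, 13): covers {Zone I, Zone II, Zone IV, Zone VIII} → 530
  β (11, 2): covers {Zone I, Zone III, Zone IV, Zone V, Zone VII, Zone VIII, Zone IX} → 910
  γ (13, 14): covers {Zone I, Zone VIII} → 380
  δ (2, 2): covers {Zone III, Zone IV, Zone VII, Zone IX} → 440
  ε (3, 12): covers {Zone I, Zone II, Zone III, Zone IV, Zone VI} → 338
Maximum coverage at β: 910 jobs per month.

β, covering 910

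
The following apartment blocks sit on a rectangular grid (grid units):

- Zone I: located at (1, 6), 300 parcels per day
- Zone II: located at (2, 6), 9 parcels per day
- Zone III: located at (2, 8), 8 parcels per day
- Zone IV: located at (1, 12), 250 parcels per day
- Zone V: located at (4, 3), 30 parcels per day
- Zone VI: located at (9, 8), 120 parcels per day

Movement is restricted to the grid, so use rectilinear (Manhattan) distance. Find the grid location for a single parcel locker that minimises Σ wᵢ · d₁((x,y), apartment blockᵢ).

Manhattan distance separates: Σwᵢ(|x−xᵢ|+|y−yᵢ|) = Σwᵢ|x−xᵢ| + Σwᵢ|y−yᵢ|, so x and y are optimised independently as 1-D weighted medians.
Total weight W = 717; half = 358.5.
x-coordinate, sorted with cumulative weight:
  x=1 (Zone I, w=300) cum 300
  x=1 (Zone IV, w=250) cum 550  ← median
  x=2 (Zone II, w=9) cum 559
  x=2 (Zone III, w=8) cum 567
  x=4 (Zone V, w=30) cum 597
  x=9 (Zone VI, w=120) cum 717
⇒ x* = 1
y-coordinate, sorted with cumulative weight:
  y=3 (Zone V, w=30) cum 30
  y=6 (Zone I, w=300) cum 330
  y=6 (Zone II, w=9) cum 339
  y=8 (Zone III, w=8) cum 347
  y=8 (Zone VI, w=120) cum 467  ← median
  y=12 (Zone IV, w=250) cum 717
⇒ y* = 8

(1, 8)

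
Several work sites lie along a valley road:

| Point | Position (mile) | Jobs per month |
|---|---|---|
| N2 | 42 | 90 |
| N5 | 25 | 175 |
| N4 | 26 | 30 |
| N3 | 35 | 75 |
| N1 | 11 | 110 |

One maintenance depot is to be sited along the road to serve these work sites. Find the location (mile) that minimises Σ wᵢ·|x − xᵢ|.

For a sum of weighted absolute distances on a line, the optimum is the weighted median (not the mean). Total weight W = 480; half-weight = 240.
Sort by position and accumulate weight:
  mile 11 (N1, w=110) → cum 110
  mile 25 (N5, w=175) → cum 285  ≥ 240 → median here
  mile 26 (N4, w=30) → cum 315
  mile 35 (N3, w=75) → cum 390
  mile 42 (N2, w=90) → cum 480
Optimal location: mile 25.

x = 25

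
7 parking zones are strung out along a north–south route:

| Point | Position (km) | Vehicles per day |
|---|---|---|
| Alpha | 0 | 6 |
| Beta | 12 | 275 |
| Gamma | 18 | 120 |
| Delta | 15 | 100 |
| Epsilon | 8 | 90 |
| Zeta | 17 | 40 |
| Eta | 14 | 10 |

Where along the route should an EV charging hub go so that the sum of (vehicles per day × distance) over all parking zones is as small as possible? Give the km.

x = 12

For a sum of weighted absolute distances on a line, the optimum is the weighted median (not the mean). Total weight W = 641; half-weight = 320.5.
Sort by position and accumulate weight:
  km 0 (Alpha, w=6) → cum 6
  km 8 (Epsilon, w=90) → cum 96
  km 12 (Beta, w=275) → cum 371  ≥ 320.5 → median here
  km 14 (Eta, w=10) → cum 381
  km 15 (Delta, w=100) → cum 481
  km 17 (Zeta, w=40) → cum 521
  km 18 (Gamma, w=120) → cum 641
Optimal location: km 12.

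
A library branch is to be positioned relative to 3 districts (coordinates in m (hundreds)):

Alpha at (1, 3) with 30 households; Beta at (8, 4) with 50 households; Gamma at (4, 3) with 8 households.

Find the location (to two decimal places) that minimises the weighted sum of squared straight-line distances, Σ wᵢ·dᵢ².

(5.25, 3.57)

The minimiser of Σwᵢ‖p−pᵢ‖² is the weighted centroid p* = (Σwᵢpᵢ)/(Σwᵢ).
Σwᵢ = 88.
Σwᵢxᵢ = 30·1 + 50·8 + 8·4 = 462.
Σwᵢyᵢ = 30·3 + 50·4 + 8·3 = 314.
x* = 462/88 = 5.25, y* = 314/88 = 3.57.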